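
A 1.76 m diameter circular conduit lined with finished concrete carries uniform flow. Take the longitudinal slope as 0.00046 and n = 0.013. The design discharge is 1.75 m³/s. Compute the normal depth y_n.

Manning's equation rearranged: A R^(2/3) = nQ / (1·√S) = 0.013 × 1.75 / (√0.00046) = 1.061.
At y = 0.957 m: A R^(2/3) = 0.8092 — short.
At y = 1.14 m: A R^(2/3) = 1.059 — close enough.

y_n = 1.14 m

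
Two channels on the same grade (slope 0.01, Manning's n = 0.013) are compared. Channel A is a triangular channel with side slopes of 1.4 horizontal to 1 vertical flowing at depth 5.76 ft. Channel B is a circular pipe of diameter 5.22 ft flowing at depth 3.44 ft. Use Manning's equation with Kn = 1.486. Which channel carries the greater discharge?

Channel A: For a triangular section with side slope z = 1.4: A = zy² = 1.4×5.76² = 46.45 ft²; P = 2y√(1+z²) = 2×5.76×1.72 = 19.82 ft. Hydraulic radius R = A/P = 46.45/19.82 = 2.344 ft. Q_A = (1.486/0.013)·46.45·2.344^(2/3)·√0.01 = 936.8 ft³/s.
Channel B: For a circular section of diameter D = 5.22 ft at depth y = 3.44 ft, the central angle is θ = 2 arccos(1 − 2y/D) = 3.789 rad. Then A = (D²/8)(θ − sin θ) = 14.96 ft² and P = Dθ/2 = 9.889 ft. Hydraulic radius R = A/P = 14.96/9.889 = 1.513 ft. Q_B = (1.486/0.013)·14.96·1.513^(2/3)·√0.01 = 225.3 ft³/s.
Q_A = 936.8 ft³/s vs Q_B = 225.3 ft³/s, so channel A carries more.

channel A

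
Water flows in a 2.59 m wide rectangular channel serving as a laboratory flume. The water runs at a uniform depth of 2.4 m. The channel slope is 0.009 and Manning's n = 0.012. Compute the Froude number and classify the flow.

supercritical

Flow area A = b·y = 2.59 × 2.4 = 6.216 m². Wetted perimeter P = b + 2y = 2.59 + 2×2.4 = 7.39 m.
Hydraulic radius R = A/P = 6.216/7.39 = 0.8411 m.
V = (1/n) R^(2/3) √S = (1/0.012) × 0.8411^(2/3) × √0.009 = 7.045 m/s. Hydraulic depth D_h = A/T = 6.216/2.59 = 2.4 m.
Froude number Fr = V/√(g·D_h) = 7.045/√(9.81×2.4) = 1.45, which is greater than 1, so the flow is supercritical.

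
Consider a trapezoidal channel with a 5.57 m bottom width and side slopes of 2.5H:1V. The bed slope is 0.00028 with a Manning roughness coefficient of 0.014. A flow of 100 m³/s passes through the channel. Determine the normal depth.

Manning's equation rearranged: A R^(2/3) = nQ / (1·√S) = 0.014 × 100 / (√0.00028) = 83.67.
At y = 4.29 m: A R^(2/3) = 126.6 — too large.
At y = 2.54 m: A R^(2/3) = 40.95 — too small.
At y = 3.55 m: A R^(2/3) = 83.48 — matches.

y_n = 3.55 m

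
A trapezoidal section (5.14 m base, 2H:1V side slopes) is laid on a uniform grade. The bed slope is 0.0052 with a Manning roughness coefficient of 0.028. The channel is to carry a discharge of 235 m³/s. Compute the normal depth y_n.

y_n = 4 m

Manning's equation rearranged: A R^(2/3) = nQ / (1·√S) = 0.028 × 235 / (√0.0052) = 91.25.
Try y = 2.91 m: A R^(2/3) = 46.44 — short.
Try y = 5.08 m: A R^(2/3) = 154 — over.
Try y = 4 m: A R^(2/3) = 91.11 — matches.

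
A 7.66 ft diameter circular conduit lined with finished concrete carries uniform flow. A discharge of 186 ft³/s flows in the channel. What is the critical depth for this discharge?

At critical depth, Q² T / (g A³) = 1, i.e. A³/T = Q²/g = 186²/32.2 = 1074.
At y = 2.78 ft: A³/T = 467.5 — short.
At y = 3.45 ft: A³/T = 1071 — ≈ 1074.

y_c = 3.45 ft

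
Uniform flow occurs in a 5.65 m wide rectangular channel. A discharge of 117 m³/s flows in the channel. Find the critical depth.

For a rectangular channel, critical depth y_c = (q²/g)^(1/3) where q = Q/b = 117/5.65 = 20.71 m²/s.
So y_c = (20.71²/9.81)^(1/3) = 3.52 m.

y_c = 3.52 m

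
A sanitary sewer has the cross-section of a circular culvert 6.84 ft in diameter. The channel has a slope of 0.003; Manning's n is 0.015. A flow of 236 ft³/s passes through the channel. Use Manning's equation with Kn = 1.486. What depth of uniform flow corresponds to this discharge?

y_n = 4.75 ft

Manning's equation rearranged: A R^(2/3) = nQ / (1.486·√S) = 0.015 × 236 / (1.486 × √0.003) = 43.49.
Try y = 3.4 ft: A R^(2/3) = 26.01 — short.
Try y = 5.43 ft: A R^(2/3) = 50.97 — over.
Try y = 4.75 ft: A R^(2/3) = 43.53 — close enough.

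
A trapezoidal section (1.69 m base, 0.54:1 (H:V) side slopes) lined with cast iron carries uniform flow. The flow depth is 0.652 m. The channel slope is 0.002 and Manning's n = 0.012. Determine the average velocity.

With bottom width b = 1.69 m and side slope z = 0.54: A = (b + zy)y = (1.69 + 0.54×0.652)×0.652 = 1.331 m²; P = b + 2y√(1+z²) = 1.69 + 2×0.652×1.136 = 3.172 m.
Hydraulic radius R = A/P = 1.331/3.172 = 0.4197 m.
From Manning's equation, V = (1/n) R^(2/3) S^(1/2) = (1/0.012) × 0.4197^(2/3) × 0.002^(1/2) = 2.09 m/s.

V = 2.09 m/s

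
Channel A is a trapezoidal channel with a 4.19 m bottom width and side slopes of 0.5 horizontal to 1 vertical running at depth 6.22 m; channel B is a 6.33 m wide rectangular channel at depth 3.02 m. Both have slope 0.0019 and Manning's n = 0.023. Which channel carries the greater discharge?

channel A

Channel A: With bottom width b = 4.19 m and side slope z = 0.5: A = (b + zy)y = (4.19 + 0.5×6.22)×6.22 = 45.41 m²; P = b + 2y√(1+z²) = 4.19 + 2×6.22×1.118 = 18.1 m. Hydraulic radius R = A/P = 45.41/18.1 = 2.509 m. Q_A = (1/0.023)·45.41·2.509^(2/3)·√0.0019 = 158.9 m³/s.
Channel B: Flow area A = b·y = 6.33 × 3.02 = 19.12 m². Wetted perimeter P = b + 2y = 6.33 + 2×3.02 = 12.37 m. Hydraulic radius R = A/P = 19.12/12.37 = 1.545 m. Q_B = (1/0.023)·19.12·1.545^(2/3)·√0.0019 = 48.43 m³/s.
Q_A = 158.9 m³/s vs Q_B = 48.43 m³/s, so channel A carries more.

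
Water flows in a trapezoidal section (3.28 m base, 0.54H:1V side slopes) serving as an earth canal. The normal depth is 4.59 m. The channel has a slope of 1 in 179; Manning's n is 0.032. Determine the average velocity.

With bottom width b = 3.28 m and side slope z = 0.54: A = (b + zy)y = (3.28 + 0.54×4.59)×4.59 = 26.43 m²; P = b + 2y√(1+z²) = 3.28 + 2×4.59×1.136 = 13.71 m.
Hydraulic radius R = A/P = 26.43/13.71 = 1.928 m.
From Manning's equation, V = (1/n) R^(2/3) S^(1/2) = (1/0.032) × 1.928^(2/3) × 0.005587^(1/2) = 3.62 m/s.

V = 3.62 m/s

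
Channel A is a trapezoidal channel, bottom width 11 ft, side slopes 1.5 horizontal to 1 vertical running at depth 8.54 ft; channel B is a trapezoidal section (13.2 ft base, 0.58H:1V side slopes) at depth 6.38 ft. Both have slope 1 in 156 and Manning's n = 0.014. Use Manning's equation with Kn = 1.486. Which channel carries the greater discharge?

channel A

Channel A: With bottom width b = 11 ft and side slope z = 1.5: A = (b + zy)y = (11 + 1.5×8.54)×8.54 = 203.3 ft²; P = b + 2y√(1+z²) = 11 + 2×8.54×1.803 = 41.79 ft. Hydraulic radius R = A/P = 203.3/41.79 = 4.866 ft. Q_A = (1.486/0.014)·203.3·4.866^(2/3)·√0.00641 = 4962 ft³/s.
Channel B: With bottom width b = 13.2 ft and side slope z = 0.58: A = (b + zy)y = (13.2 + 0.58×6.38)×6.38 = 107.8 ft²; P = b + 2y√(1+z²) = 13.2 + 2×6.38×1.156 = 27.95 ft. Hydraulic radius R = A/P = 107.8/27.95 = 3.858 ft. Q_B = (1.486/0.014)·107.8·3.858^(2/3)·√0.00641 = 2254 ft³/s.
Q_A = 4962 ft³/s vs Q_B = 2254 ft³/s, so channel A carries more.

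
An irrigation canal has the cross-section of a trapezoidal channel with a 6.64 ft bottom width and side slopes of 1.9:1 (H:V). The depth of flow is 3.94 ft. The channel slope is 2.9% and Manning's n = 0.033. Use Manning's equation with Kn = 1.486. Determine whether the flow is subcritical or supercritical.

supercritical

With bottom width b = 6.64 ft and side slope z = 1.9: A = (b + zy)y = (6.64 + 1.9×3.94)×3.94 = 55.66 ft²; P = b + 2y√(1+z²) = 6.64 + 2×3.94×2.147 = 23.56 ft.
Hydraulic radius R = A/P = 55.66/23.56 = 2.362 ft.
V = (1.486/n) R^(2/3) √S = (1.486/0.033) × 2.362^(2/3) × √0.029 = 13.6 ft/s. Hydraulic depth D_h = A/T = 55.66/21.61 = 2.575 ft.
Froude number Fr = V/√(g·D_h) = 13.6/√(32.2×2.575) = 1.49, which is greater than 1, so the flow is supercritical.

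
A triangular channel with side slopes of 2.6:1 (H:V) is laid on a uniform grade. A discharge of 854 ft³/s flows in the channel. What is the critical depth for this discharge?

At critical depth, Q² T / (g A³) = 1, i.e. A³/T = Q²/g = 854²/32.2 = 22650.
At y = 4.82 ft: A³/T = 8793 — short.
At y = 6.9 ft: A³/T = 52860 — over.
At y = 5.82 ft: A³/T = 22570 — matches.

y_c = 5.82 ft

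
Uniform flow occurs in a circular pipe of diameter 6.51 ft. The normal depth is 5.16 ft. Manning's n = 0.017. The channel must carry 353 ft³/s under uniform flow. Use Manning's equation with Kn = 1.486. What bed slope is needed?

For a circular section of diameter D = 6.51 ft at depth y = 5.16 ft, the central angle is θ = 2 arccos(1 − 2y/D) = 4.392 rad. Then A = (D²/8)(θ − sin θ) = 28.29 ft² and P = Dθ/2 = 14.3 ft.
Hydraulic radius R = A/P = 28.29/14.3 = 1.979 ft.
From Manning's equation, S = [nQ / (1.486 A R^(2/3))]² = [0.017 × 353 / (1.486 × 28.29 × 1.979^(2/3))]² = 0.0082.

S = 0.0082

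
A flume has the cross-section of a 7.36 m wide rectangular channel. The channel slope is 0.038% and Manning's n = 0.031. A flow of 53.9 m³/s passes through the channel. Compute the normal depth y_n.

y_n = 6.57 m

Manning's equation rearranged: A R^(2/3) = nQ / (1·√S) = 0.031 × 53.9 / (√0.00038) = 85.72.
Trying y = 7.28 m: A R^(2/3) = 97.23 — high.
Trying y = 5.65 m: A R^(2/3) = 70.95 — low.
Trying y = 6.57 m: A R^(2/3) = 85.68 — matches.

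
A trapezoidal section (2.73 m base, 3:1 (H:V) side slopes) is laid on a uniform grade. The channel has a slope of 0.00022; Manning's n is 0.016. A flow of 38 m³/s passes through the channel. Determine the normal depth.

Manning's equation rearranged: A R^(2/3) = nQ / (1·√S) = 0.016 × 38 / (√0.00022) = 40.99.
At y = 2.48 m: A R^(2/3) = 31.11 — too small.
At y = 3.16 m: A R^(2/3) = 54.93 — too large.
At y = 2.79 m: A R^(2/3) = 40.94 — close enough.

y_n = 2.79 m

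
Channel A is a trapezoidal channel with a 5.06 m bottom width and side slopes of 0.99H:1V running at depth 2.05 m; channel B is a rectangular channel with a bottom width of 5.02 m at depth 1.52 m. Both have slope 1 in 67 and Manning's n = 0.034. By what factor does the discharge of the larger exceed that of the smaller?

Channel A: With bottom width b = 5.06 m and side slope z = 0.99: A = (b + zy)y = (5.06 + 0.99×2.05)×2.05 = 14.53 m²; P = b + 2y√(1+z²) = 5.06 + 2×2.05×1.407 = 10.83 m. Hydraulic radius R = A/P = 14.53/10.83 = 1.342 m. Q_A = (1/0.034)·14.53·1.342^(2/3)·√0.01493 = 63.54 m³/s.
Channel B: Flow area A = b·y = 5.02 × 1.52 = 7.63 m². Wetted perimeter P = b + 2y = 5.02 + 2×1.52 = 8.06 m. Hydraulic radius R = A/P = 7.63/8.06 = 0.9467 m. Q_B = (1/0.034)·7.63·0.9467^(2/3)·√0.01493 = 26.43 m³/s.
The larger discharge is 63.54 m³/s and the smaller is 26.43 m³/s; the ratio is 2.4.

2.4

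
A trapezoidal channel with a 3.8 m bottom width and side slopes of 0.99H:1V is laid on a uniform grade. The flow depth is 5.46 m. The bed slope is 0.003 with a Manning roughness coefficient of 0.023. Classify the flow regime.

subcritical

With bottom width b = 3.8 m and side slope z = 0.99: A = (b + zy)y = (3.8 + 0.99×5.46)×5.46 = 50.26 m²; P = b + 2y√(1+z²) = 3.8 + 2×5.46×1.407 = 19.17 m.
Hydraulic radius R = A/P = 50.26/19.17 = 2.622 m.
V = (1/n) R^(2/3) √S = (1/0.023) × 2.622^(2/3) × √0.003 = 4.529 m/s. Hydraulic depth D_h = A/T = 50.26/14.61 = 3.44 m.
Froude number Fr = V/√(g·D_h) = 4.529/√(9.81×3.44) = 0.78, which is less than 1, so the flow is subcritical.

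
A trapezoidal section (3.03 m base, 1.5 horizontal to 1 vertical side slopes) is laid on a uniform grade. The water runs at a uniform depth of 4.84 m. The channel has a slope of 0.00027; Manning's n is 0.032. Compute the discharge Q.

Q = 46.2 m³/s

With bottom width b = 3.03 m and side slope z = 1.5: A = (b + zy)y = (3.03 + 1.5×4.84)×4.84 = 49.8 m²; P = b + 2y√(1+z²) = 3.03 + 2×4.84×1.803 = 20.48 m.
Hydraulic radius R = A/P = 49.8/20.48 = 2.432 m.
Manning's equation: Q = (1/n) A R^(2/3) S^(1/2) = (1/0.032) × 49.8 × 2.432^(2/3) × 0.00027^(1/2) = 46.2 m³/s.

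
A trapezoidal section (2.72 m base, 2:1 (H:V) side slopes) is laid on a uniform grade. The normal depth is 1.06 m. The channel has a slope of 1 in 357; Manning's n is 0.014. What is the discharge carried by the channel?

With bottom width b = 2.72 m and side slope z = 2: A = (b + zy)y = (2.72 + 2×1.06)×1.06 = 5.13 m²; P = b + 2y√(1+z²) = 2.72 + 2×1.06×2.236 = 7.46 m.
Hydraulic radius R = A/P = 5.13/7.46 = 0.6877 m.
Manning's equation: Q = (1/n) A R^(2/3) S^(1/2) = (1/0.014) × 5.13 × 0.6877^(2/3) × 0.002801^(1/2) = 15.1 m³/s.

Q = 15.1 m³/s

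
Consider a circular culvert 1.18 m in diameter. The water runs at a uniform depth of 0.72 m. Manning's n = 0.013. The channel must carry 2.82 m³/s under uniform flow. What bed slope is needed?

For a circular section of diameter D = 1.18 m at depth y = 0.72 m, the central angle is θ = 2 arccos(1 − 2y/D) = 3.586 rad. Then A = (D²/8)(θ − sin θ) = 0.6989 m² and P = Dθ/2 = 2.116 m.
Hydraulic radius R = A/P = 0.6989/2.116 = 0.3304 m.
From Manning's equation, S = [nQ / (1 A R^(2/3))]² = [0.013 × 2.82 / (1 × 0.6989 × 0.3304^(2/3))]² = 0.012.

S = 0.012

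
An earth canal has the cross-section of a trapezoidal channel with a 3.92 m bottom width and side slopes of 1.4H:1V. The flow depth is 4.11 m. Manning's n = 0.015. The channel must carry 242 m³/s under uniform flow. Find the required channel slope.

With bottom width b = 3.92 m and side slope z = 1.4: A = (b + zy)y = (3.92 + 1.4×4.11)×4.11 = 39.76 m²; P = b + 2y√(1+z²) = 3.92 + 2×4.11×1.72 = 18.06 m.
Hydraulic radius R = A/P = 39.76/18.06 = 2.201 m.
From Manning's equation, S = [nQ / (1 A R^(2/3))]² = [0.015 × 242 / (1 × 39.76 × 2.201^(2/3))]² = 0.00291.

S = 0.00291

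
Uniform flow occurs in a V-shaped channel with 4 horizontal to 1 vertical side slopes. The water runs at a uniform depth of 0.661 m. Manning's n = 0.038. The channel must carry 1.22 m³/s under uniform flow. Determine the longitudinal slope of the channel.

S = 0.00321

For a triangular section with side slope z = 4: A = zy² = 4×0.661² = 1.748 m²; P = 2y√(1+z²) = 2×0.661×4.123 = 5.451 m.
Hydraulic radius R = A/P = 1.748/5.451 = 0.3206 m.
From Manning's equation, S = [nQ / (1 A R^(2/3))]² = [0.038 × 1.22 / (1 × 1.748 × 0.3206^(2/3))]² = 0.00321.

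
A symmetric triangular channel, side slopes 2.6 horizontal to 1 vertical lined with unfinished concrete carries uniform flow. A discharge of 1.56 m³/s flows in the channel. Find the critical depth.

At critical depth, Q² T / (g A³) = 1, i.e. A³/T = Q²/g = 1.56²/9.81 = 0.2481.
Try y = 0.741 m: A³/T = 0.7551 — high.
Try y = 0.434 m: A³/T = 0.05204 — low.
Try y = 0.593 m: A³/T = 0.2479 — matches.

y_c = 0.593 m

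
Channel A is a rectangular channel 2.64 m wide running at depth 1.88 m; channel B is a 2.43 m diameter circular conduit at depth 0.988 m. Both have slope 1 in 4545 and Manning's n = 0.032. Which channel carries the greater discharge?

channel A

Channel A: Flow area A = b·y = 2.64 × 1.88 = 4.963 m². Wetted perimeter P = b + 2y = 2.64 + 2×1.88 = 6.4 m. Hydraulic radius R = A/P = 4.963/6.4 = 0.7755 m. Q_A = (1/0.032)·4.963·0.7755^(2/3)·√0.00022 = 1.942 m³/s.
Channel B: For a circular section of diameter D = 2.43 m at depth y = 0.988 m, the central angle is θ = 2 arccos(1 − 2y/D) = 2.766 rad. Then A = (D²/8)(θ − sin θ) = 1.77 m² and P = Dθ/2 = 3.36 m. Hydraulic radius R = A/P = 1.77/3.36 = 0.5269 m. Q_B = (1/0.032)·1.77·0.5269^(2/3)·√0.00022 = 0.5354 m³/s.
Q_A = 1.942 m³/s vs Q_B = 0.5354 m³/s, so channel A carries more.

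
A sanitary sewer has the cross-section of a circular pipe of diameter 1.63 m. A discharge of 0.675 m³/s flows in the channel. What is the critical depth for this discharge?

y_c = 0.404 m

At critical depth, Q² T / (g A³) = 1, i.e. A³/T = Q²/g = 0.675²/9.81 = 0.04644.
At y = 0.475 m: A³/T = 0.08729 — too large.
At y = 0.359 m: A³/T = 0.02933 — too small.
At y = 0.404 m: A³/T = 0.04651 — ≈ 0.04644.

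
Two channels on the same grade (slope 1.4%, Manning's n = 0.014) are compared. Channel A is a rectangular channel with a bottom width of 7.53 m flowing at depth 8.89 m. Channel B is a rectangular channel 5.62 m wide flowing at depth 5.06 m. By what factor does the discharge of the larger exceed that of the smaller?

Channel A: Flow area A = b·y = 7.53 × 8.89 = 66.94 m². Wetted perimeter P = b + 2y = 7.53 + 2×8.89 = 25.31 m. Hydraulic radius R = A/P = 66.94/25.31 = 2.645 m. Q_A = (1/0.014)·66.94·2.645^(2/3)·√0.014 = 1082 m³/s.
Channel B: Flow area A = b·y = 5.62 × 5.06 = 28.44 m². Wetted perimeter P = b + 2y = 5.62 + 2×5.06 = 15.74 m. Hydraulic radius R = A/P = 28.44/15.74 = 1.807 m. Q_B = (1/0.014)·28.44·1.807^(2/3)·√0.014 = 356.5 m³/s.
The larger discharge is 1082 m³/s and the smaller is 356.5 m³/s; the ratio is 3.03.

3.03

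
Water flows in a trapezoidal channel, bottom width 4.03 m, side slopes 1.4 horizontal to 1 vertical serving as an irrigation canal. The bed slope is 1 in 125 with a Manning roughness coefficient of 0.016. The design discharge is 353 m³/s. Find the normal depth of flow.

y_n = 3.96 m

Manning's equation rearranged: A R^(2/3) = nQ / (1·√S) = 0.016 × 353 / (√0.008) = 63.15.
At y = 2.96 m: A R^(2/3) = 34.49 — short.
At y = 3.96 m: A R^(2/3) = 63.1 — matches.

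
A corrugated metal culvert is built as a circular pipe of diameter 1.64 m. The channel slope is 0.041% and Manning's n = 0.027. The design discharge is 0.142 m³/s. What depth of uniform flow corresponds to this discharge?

y_n = 0.447 m

Manning's equation rearranged: A R^(2/3) = nQ / (1·√S) = 0.027 × 0.142 / (√0.00041) = 0.1893.
Try y = 0.565 m: A R^(2/3) = 0.2975 — high.
Try y = 0.305 m: A R^(2/3) = 0.08808 — low.
Try y = 0.447 m: A R^(2/3) = 0.1894 — matches.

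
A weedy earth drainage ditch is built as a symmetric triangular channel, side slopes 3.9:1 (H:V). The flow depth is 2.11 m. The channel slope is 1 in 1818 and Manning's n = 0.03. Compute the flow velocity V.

V = 0.793 m/s

For a triangular section with side slope z = 3.9: A = zy² = 3.9×2.11² = 17.36 m²; P = 2y√(1+z²) = 2×2.11×4.026 = 16.99 m.
Hydraulic radius R = A/P = 17.36/16.99 = 1.022 m.
From Manning's equation, V = (1/n) R^(2/3) S^(1/2) = (1/0.03) × 1.022^(2/3) × 0.0005501^(1/2) = 0.793 m/s.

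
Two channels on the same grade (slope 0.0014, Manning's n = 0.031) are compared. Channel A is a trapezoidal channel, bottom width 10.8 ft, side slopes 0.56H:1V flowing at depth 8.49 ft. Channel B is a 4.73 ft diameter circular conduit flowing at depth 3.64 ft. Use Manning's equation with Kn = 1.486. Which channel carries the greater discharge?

channel A

Channel A: With bottom width b = 10.8 ft and side slope z = 0.56: A = (b + zy)y = (10.8 + 0.56×8.49)×8.49 = 132.1 ft²; P = b + 2y√(1+z²) = 10.8 + 2×8.49×1.146 = 30.26 ft. Hydraulic radius R = A/P = 132.1/30.26 = 4.364 ft. Q_A = (1.486/0.031)·132.1·4.364^(2/3)·√0.0014 = 632.5 ft³/s.
Channel B: For a circular section of diameter D = 4.73 ft at depth y = 3.64 ft, the central angle is θ = 2 arccos(1 − 2y/D) = 4.28 rad. Then A = (D²/8)(θ − sin θ) = 14.51 ft² and P = Dθ/2 = 10.12 ft. Hydraulic radius R = A/P = 14.51/10.12 = 1.433 ft. Q_B = (1.486/0.031)·14.51·1.433^(2/3)·√0.0014 = 33.09 ft³/s.
Q_A = 632.5 ft³/s vs Q_B = 33.09 ft³/s, so channel A carries more.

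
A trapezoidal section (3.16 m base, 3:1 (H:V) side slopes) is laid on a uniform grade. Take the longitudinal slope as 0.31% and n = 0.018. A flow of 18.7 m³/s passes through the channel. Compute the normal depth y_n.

y_n = 1.14 m

Manning's equation rearranged: A R^(2/3) = nQ / (1·√S) = 0.018 × 18.7 / (√0.0031) = 6.046.
Try y = 1.38 m: A R^(2/3) = 9.021 — over.
Try y = 1.02 m: A R^(2/3) = 4.81 — short.
Try y = 1.14 m: A R^(2/3) = 6.045 — matches.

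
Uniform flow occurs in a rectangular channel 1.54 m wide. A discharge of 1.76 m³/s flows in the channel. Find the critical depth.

For a rectangular channel, critical depth y_c = (q²/g)^(1/3) where q = Q/b = 1.76/1.54 = 1.143 m²/s.
So y_c = (1.143²/9.81)^(1/3) = 0.511 m.

y_c = 0.511 m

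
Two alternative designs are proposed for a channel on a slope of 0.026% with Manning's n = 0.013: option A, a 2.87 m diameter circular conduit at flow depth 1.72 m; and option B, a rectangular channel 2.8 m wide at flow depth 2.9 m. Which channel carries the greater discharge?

channel B

Channel A: For a circular section of diameter D = 2.87 m at depth y = 1.72 m, the central angle is θ = 2 arccos(1 − 2y/D) = 3.541 rad. Then A = (D²/8)(θ − sin θ) = 4.047 m² and P = Dθ/2 = 5.082 m. Hydraulic radius R = A/P = 4.047/5.082 = 0.7964 m. Q_A = (1/0.013)·4.047·0.7964^(2/3)·√0.00026 = 4.313 m³/s.
Channel B: Flow area A = b·y = 2.8 × 2.9 = 8.12 m². Wetted perimeter P = b + 2y = 2.8 + 2×2.9 = 8.6 m. Hydraulic radius R = A/P = 8.12/8.6 = 0.9442 m. Q_B = (1/0.013)·8.12·0.9442^(2/3)·√0.00026 = 9.693 m³/s.
Q_A = 4.313 m³/s vs Q_B = 9.693 m³/s, so channel B carries more.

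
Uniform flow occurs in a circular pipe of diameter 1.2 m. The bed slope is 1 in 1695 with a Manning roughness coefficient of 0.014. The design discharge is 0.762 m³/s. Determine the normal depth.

Manning's equation rearranged: A R^(2/3) = nQ / (1·√S) = 0.014 × 0.762 / (√0.00059) = 0.4392.
Try y = 0.98 m: A R^(2/3) = 0.5052 — high.
Try y = 0.863 m: A R^(2/3) = 0.4393 — ≈ 0.4392.

y_n = 0.863 m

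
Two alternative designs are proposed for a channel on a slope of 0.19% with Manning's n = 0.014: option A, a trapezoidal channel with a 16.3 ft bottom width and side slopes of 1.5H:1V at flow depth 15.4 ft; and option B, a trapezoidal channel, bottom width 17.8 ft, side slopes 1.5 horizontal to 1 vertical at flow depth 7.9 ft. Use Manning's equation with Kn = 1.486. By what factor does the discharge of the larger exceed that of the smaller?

Channel A: With bottom width b = 16.3 ft and side slope z = 1.5: A = (b + zy)y = (16.3 + 1.5×15.4)×15.4 = 606.8 ft²; P = b + 2y√(1+z²) = 16.3 + 2×15.4×1.803 = 71.83 ft. Hydraulic radius R = A/P = 606.8/71.83 = 8.448 ft. Q_A = (1.486/0.014)·606.8·8.448^(2/3)·√0.0019 = 11640 ft³/s.
Channel B: With bottom width b = 17.8 ft and side slope z = 1.5: A = (b + zy)y = (17.8 + 1.5×7.9)×7.9 = 234.2 ft²; P = b + 2y√(1+z²) = 17.8 + 2×7.9×1.803 = 46.28 ft. Hydraulic radius R = A/P = 234.2/46.28 = 5.061 ft. Q_B = (1.486/0.014)·234.2·5.061^(2/3)·√0.0019 = 3194 ft³/s.
The larger discharge is 11640 ft³/s and the smaller is 3194 ft³/s; the ratio is 3.65.

3.65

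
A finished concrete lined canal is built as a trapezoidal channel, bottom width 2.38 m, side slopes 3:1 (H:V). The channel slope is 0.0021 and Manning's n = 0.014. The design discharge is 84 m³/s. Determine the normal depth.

y_n = 2.33 m

Manning's equation rearranged: A R^(2/3) = nQ / (1·√S) = 0.014 × 84 / (√0.0021) = 25.66.
At y = 1.67 m: A R^(2/3) = 11.96 — low.
At y = 2.76 m: A R^(2/3) = 38.27 — high.
At y = 2.33 m: A R^(2/3) = 25.68 — ≈ 25.66.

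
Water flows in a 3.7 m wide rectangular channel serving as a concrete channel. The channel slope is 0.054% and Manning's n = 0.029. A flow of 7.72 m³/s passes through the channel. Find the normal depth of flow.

Manning's equation rearranged: A R^(2/3) = nQ / (1·√S) = 0.029 × 7.72 / (√0.00054) = 9.634.
Try y = 1.77 m: A R^(2/3) = 6.125 — low.
Try y = 2.5 m: A R^(2/3) = 9.636 — matches.

y_n = 2.5 m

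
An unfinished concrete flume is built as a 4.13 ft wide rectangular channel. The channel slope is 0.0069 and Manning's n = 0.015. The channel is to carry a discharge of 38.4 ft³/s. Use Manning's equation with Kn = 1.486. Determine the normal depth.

Manning's equation rearranged: A R^(2/3) = nQ / (1.486·√S) = 0.015 × 38.4 / (1.486 × √0.0069) = 4.666.
Try y = 1.02 ft: A R^(2/3) = 3.266 — low.
Try y = 1.31 ft: A R^(2/3) = 4.668 — ≈ 4.666.

y_n = 1.31 ft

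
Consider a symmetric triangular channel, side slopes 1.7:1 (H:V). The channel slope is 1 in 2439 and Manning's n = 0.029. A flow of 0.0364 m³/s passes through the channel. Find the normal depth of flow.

y_n = 0.334 m

Manning's equation rearranged: A R^(2/3) = nQ / (1·√S) = 0.029 × 0.0364 / (√0.00041) = 0.05213.
Try y = 0.245 m: A R^(2/3) = 0.0228 — low.
Try y = 0.408 m: A R^(2/3) = 0.08882 — high.
Try y = 0.334 m: A R^(2/3) = 0.05209 — close enough.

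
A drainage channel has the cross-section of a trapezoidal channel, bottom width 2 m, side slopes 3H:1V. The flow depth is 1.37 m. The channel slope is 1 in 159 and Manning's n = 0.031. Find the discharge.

Q = 18.2 m³/s

With bottom width b = 2 m and side slope z = 3: A = (b + zy)y = (2 + 3×1.37)×1.37 = 8.371 m²; P = b + 2y√(1+z²) = 2 + 2×1.37×3.162 = 10.66 m.
Hydraulic radius R = A/P = 8.371/10.66 = 0.7849 m.
Manning's equation: Q = (1/n) A R^(2/3) S^(1/2) = (1/0.031) × 8.371 × 0.7849^(2/3) × 0.006289^(1/2) = 18.2 m³/s.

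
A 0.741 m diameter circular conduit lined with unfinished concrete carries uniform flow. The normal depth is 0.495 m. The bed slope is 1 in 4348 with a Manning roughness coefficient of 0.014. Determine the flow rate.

Q = 0.119 m³/s

For a circular section of diameter D = 0.741 m at depth y = 0.495 m, the central angle is θ = 2 arccos(1 − 2y/D) = 3.827 rad. Then A = (D²/8)(θ − sin θ) = 0.3061 m² and P = Dθ/2 = 1.418 m.
Hydraulic radius R = A/P = 0.3061/1.418 = 0.2159 m.
Manning's equation: Q = (1/n) A R^(2/3) S^(1/2) = (1/0.014) × 0.3061 × 0.2159^(2/3) × 0.00023^(1/2) = 0.119 m³/s.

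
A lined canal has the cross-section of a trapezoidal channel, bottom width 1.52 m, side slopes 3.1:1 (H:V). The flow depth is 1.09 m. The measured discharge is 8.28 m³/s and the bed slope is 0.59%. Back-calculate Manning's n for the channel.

n = 0.036

With bottom width b = 1.52 m and side slope z = 3.1: A = (b + zy)y = (1.52 + 3.1×1.09)×1.09 = 5.34 m²; P = b + 2y√(1+z²) = 1.52 + 2×1.09×3.257 = 8.621 m.
Hydraulic radius R = A/P = 5.34/8.621 = 0.6194 m.
Rearranging Manning's equation: n = (1/Q) A R^(2/3) S^(1/2) = (1/8.28) × 5.34 × 0.6194^(2/3) × √0.0059 = 0.036.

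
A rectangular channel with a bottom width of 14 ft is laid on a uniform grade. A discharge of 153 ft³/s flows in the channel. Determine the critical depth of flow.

For a rectangular channel, critical depth y_c = (q²/g)^(1/3) where q = Q/b = 153/14 = 10.93 ft²/s.
So y_c = (10.93²/32.2)^(1/3) = 1.55 ft.

y_c = 1.55 ft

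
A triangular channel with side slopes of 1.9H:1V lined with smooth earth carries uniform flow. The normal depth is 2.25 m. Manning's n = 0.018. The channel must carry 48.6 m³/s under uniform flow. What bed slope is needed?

S = 0.00832

For a triangular section with side slope z = 1.9: A = zy² = 1.9×2.25² = 9.619 m²; P = 2y√(1+z²) = 2×2.25×2.147 = 9.662 m.
Hydraulic radius R = A/P = 9.619/9.662 = 0.9955 m.
From Manning's equation, S = [nQ / (1 A R^(2/3))]² = [0.018 × 48.6 / (1 × 9.619 × 0.9955^(2/3))]² = 0.00832.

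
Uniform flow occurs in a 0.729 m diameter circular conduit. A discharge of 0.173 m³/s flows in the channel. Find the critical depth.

y_c = 0.253 m

At critical depth, Q² T / (g A³) = 1, i.e. A³/T = Q²/g = 0.173²/9.81 = 0.003051.
At y = 0.287 m: A³/T = 0.004991 — over.
At y = 0.222 m: A³/T = 0.001853 — short.
At y = 0.253 m: A³/T = 0.003071 — ≈ 0.003051.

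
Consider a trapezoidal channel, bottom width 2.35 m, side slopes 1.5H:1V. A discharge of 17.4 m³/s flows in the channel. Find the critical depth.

At critical depth, Q² T / (g A³) = 1, i.e. A³/T = Q²/g = 17.4²/9.81 = 30.86.
At y = 1.53 m: A³/T = 51.72 — over.
At y = 1.03 m: A³/T = 11.87 — short.
At y = 1.33 m: A³/T = 30.44 — matches.

y_c = 1.33 m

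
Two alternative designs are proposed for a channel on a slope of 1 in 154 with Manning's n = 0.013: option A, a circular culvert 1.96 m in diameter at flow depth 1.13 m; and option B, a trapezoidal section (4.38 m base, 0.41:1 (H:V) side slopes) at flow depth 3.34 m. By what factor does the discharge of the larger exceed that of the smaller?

Channel A: For a circular section of diameter D = 1.96 m at depth y = 1.13 m, the central angle is θ = 2 arccos(1 − 2y/D) = 3.449 rad. Then A = (D²/8)(θ − sin θ) = 1.801 m² and P = Dθ/2 = 3.38 m. Hydraulic radius R = A/P = 1.801/3.38 = 0.533 m. Q_A = (1/0.013)·1.801·0.533^(2/3)·√0.006494 = 7.34 m³/s.
Channel B: With bottom width b = 4.38 m and side slope z = 0.41: A = (b + zy)y = (4.38 + 0.41×3.34)×3.34 = 19.2 m²; P = b + 2y√(1+z²) = 4.38 + 2×3.34×1.081 = 11.6 m. Hydraulic radius R = A/P = 19.2/11.6 = 1.655 m. Q_B = (1/0.013)·19.2·1.655^(2/3)·√0.006494 = 166.6 m³/s.
The larger discharge is 166.6 m³/s and the smaller is 7.34 m³/s; the ratio is 22.7.

22.7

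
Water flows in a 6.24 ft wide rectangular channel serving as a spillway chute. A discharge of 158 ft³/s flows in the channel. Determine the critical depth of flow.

For a rectangular channel, critical depth y_c = (q²/g)^(1/3) where q = Q/b = 158/6.24 = 25.32 ft²/s.
So y_c = (25.32²/32.2)^(1/3) = 2.71 ft.

y_c = 2.71 ft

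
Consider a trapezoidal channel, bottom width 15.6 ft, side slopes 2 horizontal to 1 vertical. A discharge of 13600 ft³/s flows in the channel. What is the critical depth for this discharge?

At critical depth, Q² T / (g A³) = 1, i.e. A³/T = Q²/g = 13600²/32.2 = 5744000.
At y = 12 ft: A³/T = 1687000 — low.
At y = 18.5 ft: A³/T = 10280000 — high.
At y = 16.1 ft: A³/T = 5697000 — matches.

y_c = 16.1 ft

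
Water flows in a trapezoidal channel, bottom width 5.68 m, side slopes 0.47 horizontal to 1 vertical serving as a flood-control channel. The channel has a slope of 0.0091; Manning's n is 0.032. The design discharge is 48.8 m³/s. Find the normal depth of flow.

y_n = 2.04 m

Manning's equation rearranged: A R^(2/3) = nQ / (1·√S) = 0.032 × 48.8 / (√0.0091) = 16.37.
At y = 2.43 m: A R^(2/3) = 21.73 — over.
At y = 1.39 m: A R^(2/3) = 8.838 — short.
At y = 2.04 m: A R^(2/3) = 16.37 — close enough.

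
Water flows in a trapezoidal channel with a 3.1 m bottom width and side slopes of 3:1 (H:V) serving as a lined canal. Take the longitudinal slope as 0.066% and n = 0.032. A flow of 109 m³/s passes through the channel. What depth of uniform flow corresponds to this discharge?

Manning's equation rearranged: A R^(2/3) = nQ / (1·√S) = 0.032 × 109 / (√0.00066) = 135.8.
Try y = 3.1 m: A R^(2/3) = 54.6 — too small.
Try y = 5.25 m: A R^(2/3) = 193.1 — too large.
Try y = 4.54 m: A R^(2/3) = 135.5 — close enough.

y_n = 4.54 m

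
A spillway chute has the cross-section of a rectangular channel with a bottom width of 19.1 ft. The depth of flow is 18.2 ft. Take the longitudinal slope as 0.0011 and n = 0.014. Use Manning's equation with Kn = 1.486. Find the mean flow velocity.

Flow area A = b·y = 19.1 × 18.2 = 347.6 ft². Wetted perimeter P = b + 2y = 19.1 + 2×18.2 = 55.5 ft.
Hydraulic radius R = A/P = 347.6/55.5 = 6.263 ft.
From Manning's equation, V = (1.486/n) R^(2/3) S^(1/2) = (1.486/0.014) × 6.263^(2/3) × 0.0011^(1/2) = 12 ft/s.

V = 12 ft/s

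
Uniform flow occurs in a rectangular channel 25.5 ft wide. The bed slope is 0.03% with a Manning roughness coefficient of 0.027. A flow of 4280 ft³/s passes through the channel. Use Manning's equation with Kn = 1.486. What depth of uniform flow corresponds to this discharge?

Manning's equation rearranged: A R^(2/3) = nQ / (1.486·√S) = 0.027 × 4280 / (1.486 × √0.0003) = 4490.
Try y = 46 ft: A R^(2/3) = 5438 — too large.
Try y = 28.1 ft: A R^(2/3) = 3047 — too small.
Try y = 39 ft: A R^(2/3) = 4495 — ≈ 4490.

y_n = 39 ft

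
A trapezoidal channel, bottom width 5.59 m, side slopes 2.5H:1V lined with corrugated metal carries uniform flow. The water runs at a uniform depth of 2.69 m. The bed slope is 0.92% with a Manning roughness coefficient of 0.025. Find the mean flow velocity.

V = 5.36 m/s

With bottom width b = 5.59 m and side slope z = 2.5: A = (b + zy)y = (5.59 + 2.5×2.69)×2.69 = 33.13 m²; P = b + 2y√(1+z²) = 5.59 + 2×2.69×2.693 = 20.08 m.
Hydraulic radius R = A/P = 33.13/20.08 = 1.65 m.
From Manning's equation, V = (1/n) R^(2/3) S^(1/2) = (1/0.025) × 1.65^(2/3) × 0.0092^(1/2) = 5.36 m/s.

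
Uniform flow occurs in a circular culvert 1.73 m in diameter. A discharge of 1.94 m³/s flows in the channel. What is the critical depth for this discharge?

At critical depth, Q² T / (g A³) = 1, i.e. A³/T = Q²/g = 1.94²/9.81 = 0.3836.
Try y = 0.483 m: A³/T = 0.09955 — too small.
Try y = 0.861 m: A³/T = 0.922 — too large.
Try y = 0.685 m: A³/T = 0.384 — ≈ 0.3836.

y_c = 0.685 m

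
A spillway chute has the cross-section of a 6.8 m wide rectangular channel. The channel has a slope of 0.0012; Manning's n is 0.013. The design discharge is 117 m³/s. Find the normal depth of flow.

Manning's equation rearranged: A R^(2/3) = nQ / (1·√S) = 0.013 × 117 / (√0.0012) = 43.91.
Trying y = 5.2 m: A R^(2/3) = 57.17 — high.
Trying y = 2.92 m: A R^(2/3) = 26.83 — low.
Trying y = 4.23 m: A R^(2/3) = 43.89 — matches.

y_n = 4.23 m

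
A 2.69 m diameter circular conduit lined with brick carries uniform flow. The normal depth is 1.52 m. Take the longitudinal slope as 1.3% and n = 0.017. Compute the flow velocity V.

V = 5.41 m/s

For a circular section of diameter D = 2.69 m at depth y = 1.52 m, the central angle is θ = 2 arccos(1 − 2y/D) = 3.403 rad. Then A = (D²/8)(θ − sin θ) = 3.311 m² and P = Dθ/2 = 4.576 m.
Hydraulic radius R = A/P = 3.311/4.576 = 0.7235 m.
From Manning's equation, V = (1/n) R^(2/3) S^(1/2) = (1/0.017) × 0.7235^(2/3) × 0.013^(1/2) = 5.41 m/s.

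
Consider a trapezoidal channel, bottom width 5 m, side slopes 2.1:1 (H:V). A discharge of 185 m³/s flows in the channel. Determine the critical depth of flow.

y_c = 3.36 m

At critical depth, Q² T / (g A³) = 1, i.e. A³/T = Q²/g = 185²/9.81 = 3489.
Trying y = 4 m: A³/T = 7064 — high.
Trying y = 2.37 m: A³/T = 884.1 — low.
Trying y = 3.36 m: A³/T = 3478 — matches.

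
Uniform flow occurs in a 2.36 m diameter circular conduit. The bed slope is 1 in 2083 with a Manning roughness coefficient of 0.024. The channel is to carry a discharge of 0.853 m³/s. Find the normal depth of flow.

y_n = 0.892 m

Manning's equation rearranged: A R^(2/3) = nQ / (1·√S) = 0.024 × 0.853 / (√0.0004801) = 0.9343.
Trying y = 0.774 m: A R^(2/3) = 0.7152 — low.
Trying y = 1.1 m: A R^(2/3) = 1.363 — high.
Trying y = 0.892 m: A R^(2/3) = 0.9342 — ≈ 0.9343.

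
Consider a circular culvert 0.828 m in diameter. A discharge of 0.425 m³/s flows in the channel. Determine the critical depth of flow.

At critical depth, Q² T / (g A³) = 1, i.e. A³/T = Q²/g = 0.425²/9.81 = 0.01841.
At y = 0.458 m: A³/T = 0.03466 — over.
At y = 0.388 m: A³/T = 0.01839 — close enough.

y_c = 0.388 m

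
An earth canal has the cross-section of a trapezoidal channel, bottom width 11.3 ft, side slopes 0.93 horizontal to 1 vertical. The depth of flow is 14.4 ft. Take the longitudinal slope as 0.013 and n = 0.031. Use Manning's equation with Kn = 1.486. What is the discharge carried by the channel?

Q = 7130 ft³/s

With bottom width b = 11.3 ft and side slope z = 0.93: A = (b + zy)y = (11.3 + 0.93×14.4)×14.4 = 355.6 ft²; P = b + 2y√(1+z²) = 11.3 + 2×14.4×1.366 = 50.63 ft.
Hydraulic radius R = A/P = 355.6/50.63 = 7.023 ft.
Manning's equation: Q = (1.486/n) A R^(2/3) S^(1/2) = (1.486/0.031) × 355.6 × 7.023^(2/3) × 0.013^(1/2) = 7130 ft³/s.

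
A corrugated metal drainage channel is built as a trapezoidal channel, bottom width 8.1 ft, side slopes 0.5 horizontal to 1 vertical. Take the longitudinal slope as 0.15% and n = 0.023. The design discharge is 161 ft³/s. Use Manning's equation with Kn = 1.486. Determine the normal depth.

y_n = 3.74 ft

Manning's equation rearranged: A R^(2/3) = nQ / (1.486·√S) = 0.023 × 161 / (1.486 × √0.0015) = 64.34.
At y = 4.64 ft: A R^(2/3) = 91.82 — over.
At y = 3.74 ft: A R^(2/3) = 64.31 — ≈ 64.34.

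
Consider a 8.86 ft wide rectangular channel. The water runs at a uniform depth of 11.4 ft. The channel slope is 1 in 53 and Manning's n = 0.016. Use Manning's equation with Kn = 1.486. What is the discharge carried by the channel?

Flow area A = b·y = 8.86 × 11.4 = 101 ft². Wetted perimeter P = b + 2y = 8.86 + 2×11.4 = 31.66 ft.
Hydraulic radius R = A/P = 101/31.66 = 3.19 ft.
Manning's equation: Q = (1.486/n) A R^(2/3) S^(1/2) = (1.486/0.016) × 101 × 3.19^(2/3) × 0.01887^(1/2) = 2790 ft³/s.

Q = 2790 ft³/s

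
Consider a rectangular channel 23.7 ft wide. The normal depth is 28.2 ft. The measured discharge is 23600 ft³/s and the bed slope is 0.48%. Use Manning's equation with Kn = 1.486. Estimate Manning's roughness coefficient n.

Flow area A = b·y = 23.7 × 28.2 = 668.3 ft². Wetted perimeter P = b + 2y = 23.7 + 2×28.2 = 80.1 ft.
Hydraulic radius R = A/P = 668.3/80.1 = 8.344 ft.
Rearranging Manning's equation: n = (1.486/Q) A R^(2/3) S^(1/2) = (1.486/23600) × 668.3 × 8.344^(2/3) × √0.0048 = 0.012.

n = 0.012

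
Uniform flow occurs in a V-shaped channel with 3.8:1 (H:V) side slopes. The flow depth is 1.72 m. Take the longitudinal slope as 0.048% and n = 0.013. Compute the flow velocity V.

For a triangular section with side slope z = 3.8: A = zy² = 3.8×1.72² = 11.24 m²; P = 2y√(1+z²) = 2×1.72×3.929 = 13.52 m.
Hydraulic radius R = A/P = 11.24/13.52 = 0.8317 m.
From Manning's equation, V = (1/n) R^(2/3) S^(1/2) = (1/0.013) × 0.8317^(2/3) × 0.00048^(1/2) = 1.49 m/s.

V = 1.49 m/s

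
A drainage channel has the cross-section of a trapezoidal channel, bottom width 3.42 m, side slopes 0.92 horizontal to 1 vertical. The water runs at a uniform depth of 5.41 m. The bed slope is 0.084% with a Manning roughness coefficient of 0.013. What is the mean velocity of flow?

With bottom width b = 3.42 m and side slope z = 0.92: A = (b + zy)y = (3.42 + 0.92×5.41)×5.41 = 45.43 m²; P = b + 2y√(1+z²) = 3.42 + 2×5.41×1.359 = 18.12 m.
Hydraulic radius R = A/P = 45.43/18.12 = 2.507 m.
From Manning's equation, V = (1/n) R^(2/3) S^(1/2) = (1/0.013) × 2.507^(2/3) × 0.00084^(1/2) = 4.11 m/s.

V = 4.11 m/s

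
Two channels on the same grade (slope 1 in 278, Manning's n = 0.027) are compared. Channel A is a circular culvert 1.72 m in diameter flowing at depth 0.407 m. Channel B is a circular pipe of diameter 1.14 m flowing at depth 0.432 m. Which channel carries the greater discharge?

channel A

Channel A: For a circular section of diameter D = 1.72 m at depth y = 0.407 m, the central angle is θ = 2 arccos(1 − 2y/D) = 2.032 rad. Then A = (D²/8)(θ − sin θ) = 0.4203 m² and P = Dθ/2 = 1.748 m. Hydraulic radius R = A/P = 0.4203/1.748 = 0.2405 m. Q_A = (1/0.027)·0.4203·0.2405^(2/3)·√0.003597 = 0.3611 m³/s.
Channel B: For a circular section of diameter D = 1.14 m at depth y = 0.432 m, the central angle is θ = 2 arccos(1 − 2y/D) = 2.653 rad. Then A = (D²/8)(θ − sin θ) = 0.3546 m² and P = Dθ/2 = 1.512 m. Hydraulic radius R = A/P = 0.3546/1.512 = 0.2345 m. Q_B = (1/0.027)·0.3546·0.2345^(2/3)·√0.003597 = 0.2995 m³/s.
Q_A = 0.3611 m³/s vs Q_B = 0.2995 m³/s, so channel A carries more.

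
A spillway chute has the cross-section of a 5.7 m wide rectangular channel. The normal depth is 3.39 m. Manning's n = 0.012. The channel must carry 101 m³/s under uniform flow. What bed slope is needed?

Flow area A = b·y = 5.7 × 3.39 = 19.32 m². Wetted perimeter P = b + 2y = 5.7 + 2×3.39 = 12.48 m.
Hydraulic radius R = A/P = 19.32/12.48 = 1.548 m.
From Manning's equation, S = [nQ / (1 A R^(2/3))]² = [0.012 × 101 / (1 × 19.32 × 1.548^(2/3))]² = 0.0022.

S = 0.0022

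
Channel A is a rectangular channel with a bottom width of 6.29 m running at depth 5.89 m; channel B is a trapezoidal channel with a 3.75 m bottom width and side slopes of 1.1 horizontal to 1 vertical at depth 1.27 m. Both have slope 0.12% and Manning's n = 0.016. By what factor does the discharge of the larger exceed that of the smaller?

Channel A: Flow area A = b·y = 6.29 × 5.89 = 37.05 m². Wetted perimeter P = b + 2y = 6.29 + 2×5.89 = 18.07 m. Hydraulic radius R = A/P = 37.05/18.07 = 2.05 m. Q_A = (1/0.016)·37.05·2.05^(2/3)·√0.0012 = 129.5 m³/s.
Channel B: With bottom width b = 3.75 m and side slope z = 1.1: A = (b + zy)y = (3.75 + 1.1×1.27)×1.27 = 6.537 m²; P = b + 2y√(1+z²) = 3.75 + 2×1.27×1.487 = 7.526 m. Hydraulic radius R = A/P = 6.537/7.526 = 0.8685 m. Q_B = (1/0.016)·6.537·0.8685^(2/3)·√0.0012 = 12.88 m³/s.
The larger discharge is 129.5 m³/s and the smaller is 12.88 m³/s; the ratio is 10.

10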